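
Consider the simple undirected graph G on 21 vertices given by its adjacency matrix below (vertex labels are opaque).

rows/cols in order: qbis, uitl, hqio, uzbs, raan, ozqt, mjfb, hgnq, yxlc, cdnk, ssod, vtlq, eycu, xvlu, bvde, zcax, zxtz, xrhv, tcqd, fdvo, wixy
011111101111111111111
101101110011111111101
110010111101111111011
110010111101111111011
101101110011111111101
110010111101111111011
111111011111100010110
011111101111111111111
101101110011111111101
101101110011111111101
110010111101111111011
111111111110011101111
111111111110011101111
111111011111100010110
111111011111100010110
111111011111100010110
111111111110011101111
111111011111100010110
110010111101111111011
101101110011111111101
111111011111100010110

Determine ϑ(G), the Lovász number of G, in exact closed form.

6

Vertex yxlc has 16 neighbors: qbis, hqio, uzbs, ozqt, mjfb, hgnq, ssod, vtlq, eycu, xvlu, bvde, zcax, zxtz, xrhv, tcqd, wixy.
Vertex xvlu has 15 neighbors: qbis, uitl, hqio, uzbs, raan, ozqt, hgnq, yxlc, cdnk, ssod, vtlq, eycu, zxtz, tcqd, fdvo.
deg(cdnk) = 16; N(cdnk) = {qbis, hqio, uzbs, ozqt, mjfb, hgnq, ssod, vtlq, eycu, xvlu, bvde, zcax, zxtz, xrhv, tcqd, wixy}.
deg(uzbs) = 16; N(uzbs) = {qbis, uitl, raan, mjfb, hgnq, yxlc, cdnk, vtlq, eycu, xvlu, bvde, zcax, zxtz, xrhv, fdvo, wixy}.
G = K_{6,5,5,3,2}: α = 6 = χ(Ḡ), so ϑ = 6.
≈ 6.00000000 (to 8 d.p.).
6 ≤ 6 ≤ 6: collapsed.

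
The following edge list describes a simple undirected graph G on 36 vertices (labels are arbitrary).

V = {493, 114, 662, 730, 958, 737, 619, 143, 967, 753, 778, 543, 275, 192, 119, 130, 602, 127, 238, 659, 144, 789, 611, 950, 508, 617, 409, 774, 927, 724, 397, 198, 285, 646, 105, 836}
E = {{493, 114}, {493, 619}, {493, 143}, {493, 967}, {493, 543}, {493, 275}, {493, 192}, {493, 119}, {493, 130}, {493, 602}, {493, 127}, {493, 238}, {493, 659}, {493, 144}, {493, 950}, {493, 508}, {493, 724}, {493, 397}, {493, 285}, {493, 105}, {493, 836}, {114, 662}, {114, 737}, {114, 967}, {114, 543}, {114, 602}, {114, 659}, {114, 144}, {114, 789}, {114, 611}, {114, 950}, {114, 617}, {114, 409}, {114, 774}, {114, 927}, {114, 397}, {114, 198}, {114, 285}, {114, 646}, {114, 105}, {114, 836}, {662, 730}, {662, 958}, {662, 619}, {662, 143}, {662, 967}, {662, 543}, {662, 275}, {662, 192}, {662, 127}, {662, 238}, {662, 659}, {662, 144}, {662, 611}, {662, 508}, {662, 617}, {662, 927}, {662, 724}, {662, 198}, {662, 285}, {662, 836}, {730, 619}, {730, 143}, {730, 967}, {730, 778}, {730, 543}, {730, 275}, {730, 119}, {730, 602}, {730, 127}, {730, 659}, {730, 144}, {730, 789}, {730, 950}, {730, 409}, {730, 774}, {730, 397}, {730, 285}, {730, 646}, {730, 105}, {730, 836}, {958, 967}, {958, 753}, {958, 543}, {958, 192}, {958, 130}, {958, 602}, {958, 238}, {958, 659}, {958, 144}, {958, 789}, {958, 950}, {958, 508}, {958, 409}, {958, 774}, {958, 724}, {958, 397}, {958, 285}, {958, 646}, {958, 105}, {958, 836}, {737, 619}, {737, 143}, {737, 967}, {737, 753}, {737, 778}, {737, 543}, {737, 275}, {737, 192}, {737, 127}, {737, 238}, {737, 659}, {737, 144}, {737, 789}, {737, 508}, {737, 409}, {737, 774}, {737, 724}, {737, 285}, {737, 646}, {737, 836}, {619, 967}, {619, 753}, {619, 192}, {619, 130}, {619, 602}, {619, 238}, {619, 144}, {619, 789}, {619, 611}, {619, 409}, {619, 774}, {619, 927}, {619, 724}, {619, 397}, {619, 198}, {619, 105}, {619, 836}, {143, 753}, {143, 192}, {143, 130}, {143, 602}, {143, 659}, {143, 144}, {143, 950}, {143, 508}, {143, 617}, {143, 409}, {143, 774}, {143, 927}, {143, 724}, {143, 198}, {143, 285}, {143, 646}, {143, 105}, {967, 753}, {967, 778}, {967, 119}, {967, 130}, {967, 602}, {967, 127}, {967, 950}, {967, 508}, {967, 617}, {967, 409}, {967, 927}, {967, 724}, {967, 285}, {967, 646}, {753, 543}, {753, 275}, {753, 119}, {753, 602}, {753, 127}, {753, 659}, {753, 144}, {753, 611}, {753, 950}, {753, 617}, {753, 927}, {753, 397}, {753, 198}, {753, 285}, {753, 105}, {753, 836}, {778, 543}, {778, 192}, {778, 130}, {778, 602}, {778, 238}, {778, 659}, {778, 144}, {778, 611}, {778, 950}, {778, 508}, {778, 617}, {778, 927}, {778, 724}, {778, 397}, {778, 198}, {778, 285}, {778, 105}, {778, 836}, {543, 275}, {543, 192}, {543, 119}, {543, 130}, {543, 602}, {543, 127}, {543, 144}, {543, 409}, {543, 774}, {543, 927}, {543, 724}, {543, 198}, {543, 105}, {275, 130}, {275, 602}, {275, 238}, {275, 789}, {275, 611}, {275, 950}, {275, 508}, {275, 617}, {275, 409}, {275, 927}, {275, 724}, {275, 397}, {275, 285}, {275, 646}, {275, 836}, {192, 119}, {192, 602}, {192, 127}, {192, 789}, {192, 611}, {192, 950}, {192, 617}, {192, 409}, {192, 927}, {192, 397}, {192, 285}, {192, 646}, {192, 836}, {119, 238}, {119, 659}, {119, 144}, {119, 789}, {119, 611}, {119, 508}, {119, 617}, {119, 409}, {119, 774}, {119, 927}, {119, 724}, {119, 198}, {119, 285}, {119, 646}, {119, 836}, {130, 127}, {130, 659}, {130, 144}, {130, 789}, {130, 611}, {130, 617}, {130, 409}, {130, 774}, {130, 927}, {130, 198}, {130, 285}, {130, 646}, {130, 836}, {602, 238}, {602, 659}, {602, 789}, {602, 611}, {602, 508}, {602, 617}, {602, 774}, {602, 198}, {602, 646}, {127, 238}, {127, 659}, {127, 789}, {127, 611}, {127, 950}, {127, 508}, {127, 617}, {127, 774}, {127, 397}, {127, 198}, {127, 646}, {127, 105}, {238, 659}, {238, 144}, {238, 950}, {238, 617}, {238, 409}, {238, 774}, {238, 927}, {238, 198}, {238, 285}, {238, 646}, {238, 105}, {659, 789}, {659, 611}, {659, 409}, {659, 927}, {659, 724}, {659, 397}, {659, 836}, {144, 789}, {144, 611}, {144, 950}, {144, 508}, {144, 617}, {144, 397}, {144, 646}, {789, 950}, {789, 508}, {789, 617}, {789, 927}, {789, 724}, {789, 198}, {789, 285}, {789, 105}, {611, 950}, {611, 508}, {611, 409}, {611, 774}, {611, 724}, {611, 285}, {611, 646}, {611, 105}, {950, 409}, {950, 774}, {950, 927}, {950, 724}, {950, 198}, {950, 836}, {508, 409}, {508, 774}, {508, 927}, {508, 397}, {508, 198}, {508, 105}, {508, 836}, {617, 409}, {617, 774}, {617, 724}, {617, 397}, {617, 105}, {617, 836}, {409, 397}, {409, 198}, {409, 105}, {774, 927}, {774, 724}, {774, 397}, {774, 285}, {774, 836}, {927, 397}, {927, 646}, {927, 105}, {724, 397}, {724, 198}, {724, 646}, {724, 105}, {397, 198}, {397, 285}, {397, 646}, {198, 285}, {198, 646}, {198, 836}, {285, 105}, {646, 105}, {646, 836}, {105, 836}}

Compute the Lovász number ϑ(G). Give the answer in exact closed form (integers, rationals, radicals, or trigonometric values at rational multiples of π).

8

N(611) = {114, 662, 619, 753, 778, 275, 192, 119, 130, 602, 127, 659, 144, 950, 508, 409, 774, 724, 285, 646, 105}, |N(611)| = 21.
N(646) = {114, 730, 958, 737, 143, 967, 275, 192, 119, 130, 602, 127, 238, 144, 611, 927, 724, 397, 198, 105, 836}, |N(646)| = 21.
deg(543) = 21; N(543) = {493, 114, 662, 730, 958, 737, 753, 778, 275, 192, 119, 130, 602, 127, 144, 409, 774, 927, 724, 198, 105}.
N(617) = {114, 662, 143, 967, 753, 778, 275, 192, 119, 130, 602, 127, 238, 144, 789, 409, 774, 724, 397, 105, 836}, |N(617)| = 21.
Every vertex has degree 21 (N=36); Kneser-type, 2-subsets of [9].
A has 3 distinct eigenvalues ≈ [21.0, 1.0, -6.0].
Lovász: ϑ = −36(-6)/(21+-1*(-6)) = 8.
= 8.0000000… (decimal).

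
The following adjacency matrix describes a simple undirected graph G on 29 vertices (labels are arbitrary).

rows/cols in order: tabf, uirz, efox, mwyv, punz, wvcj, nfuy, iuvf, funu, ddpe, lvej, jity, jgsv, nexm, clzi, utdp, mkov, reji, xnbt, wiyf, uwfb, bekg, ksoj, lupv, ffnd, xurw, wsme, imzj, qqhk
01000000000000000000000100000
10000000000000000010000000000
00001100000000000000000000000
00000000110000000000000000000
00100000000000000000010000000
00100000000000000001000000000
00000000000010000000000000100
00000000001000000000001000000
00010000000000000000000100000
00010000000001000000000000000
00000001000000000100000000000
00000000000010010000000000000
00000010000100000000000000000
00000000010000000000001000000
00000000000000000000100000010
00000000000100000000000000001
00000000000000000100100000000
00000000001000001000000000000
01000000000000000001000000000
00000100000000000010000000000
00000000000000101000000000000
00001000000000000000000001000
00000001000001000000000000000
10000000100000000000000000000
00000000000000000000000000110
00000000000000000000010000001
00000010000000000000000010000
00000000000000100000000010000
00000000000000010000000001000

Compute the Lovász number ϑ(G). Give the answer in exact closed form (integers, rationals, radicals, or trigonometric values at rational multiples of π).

29*cos(pi/29)/(cos(pi/29) + 1)

Vertex mwyv has 2 neighbors: funu, ddpe.
N(wiyf) = {wvcj, xnbt}, |N(wiyf)| = 2.
Vertex uwfb has 2 neighbors: clzi, mkov.
N(funu) = {mwyv, lupv}, |N(funu)| = 2.
29-vertex 2-regular graph: the odd cycle C_{29}.
Distinct eigenvalues (to 3 d.p.): [2.0, 1.953, 1.815, 1.592, 1.295, 0.937, 0.535, 0.108, -0.324, -0.74, -1.122, -1.452, -1.714, -1.895, -1.988].
−29·(-2*cos(pi/29)) / ((2)−(-2*cos(pi/29))) = 29*cos(pi/29)/(cos(pi/29) + 1) = ϑ(G).
≈ 14.45738 (to 5 d.p.).
Sandwich: α(G)=14 ≤ ϑ(G)=29*cos(pi/29)/(cos(pi/29) + 1) ≤ χ(Ḡ)=15 (both strict).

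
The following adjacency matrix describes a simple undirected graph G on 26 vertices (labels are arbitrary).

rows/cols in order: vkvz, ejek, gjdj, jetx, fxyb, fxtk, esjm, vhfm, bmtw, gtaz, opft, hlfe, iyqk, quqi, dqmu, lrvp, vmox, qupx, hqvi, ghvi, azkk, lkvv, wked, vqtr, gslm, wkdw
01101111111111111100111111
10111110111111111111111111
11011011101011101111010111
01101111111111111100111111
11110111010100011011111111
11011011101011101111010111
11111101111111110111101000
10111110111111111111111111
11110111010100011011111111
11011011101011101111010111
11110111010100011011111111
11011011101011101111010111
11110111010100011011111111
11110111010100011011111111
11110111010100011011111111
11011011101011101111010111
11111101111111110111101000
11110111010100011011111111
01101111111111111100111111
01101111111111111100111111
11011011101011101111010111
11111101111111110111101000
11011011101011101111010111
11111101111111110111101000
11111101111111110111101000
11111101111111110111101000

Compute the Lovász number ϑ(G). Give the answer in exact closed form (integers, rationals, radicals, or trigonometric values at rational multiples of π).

N(gjdj) = {vkvz, ejek, jetx, fxyb, esjm, vhfm, bmtw, opft, iyqk, quqi, dqmu, vmox, qupx, hqvi, ghvi, lkvv, vqtr, gslm, wkdw}, |N(gjdj)| = 19.
N(fxyb) = {vkvz, ejek, gjdj, jetx, fxtk, esjm, vhfm, gtaz, hlfe, lrvp, vmox, hqvi, ghvi, azkk, lkvv, wked, vqtr, gslm, wkdw}, |N(fxyb)| = 19.
Vertex jetx has 22 neighbors: ejek, gjdj, fxyb, fxtk, esjm, vhfm, bmtw, gtaz, opft, hlfe, iyqk, quqi, dqmu, lrvp, vmox, qupx, azkk, lkvv, wked, vqtr, gslm, wkdw.
deg(ghvi) = 22; N(ghvi) = {ejek, gjdj, fxyb, fxtk, esjm, vhfm, bmtw, gtaz, opft, hlfe, iyqk, quqi, dqmu, lrvp, vmox, qupx, azkk, lkvv, wked, vqtr, gslm, wkdw}.
K_{7,7,6,4,2} (perfect); ϑ(G) = α(G) = max{7,7,6,4,2} = 7.
= 7.0000000… (decimal).
7 ≤ 7 ≤ 7: collapsed.

7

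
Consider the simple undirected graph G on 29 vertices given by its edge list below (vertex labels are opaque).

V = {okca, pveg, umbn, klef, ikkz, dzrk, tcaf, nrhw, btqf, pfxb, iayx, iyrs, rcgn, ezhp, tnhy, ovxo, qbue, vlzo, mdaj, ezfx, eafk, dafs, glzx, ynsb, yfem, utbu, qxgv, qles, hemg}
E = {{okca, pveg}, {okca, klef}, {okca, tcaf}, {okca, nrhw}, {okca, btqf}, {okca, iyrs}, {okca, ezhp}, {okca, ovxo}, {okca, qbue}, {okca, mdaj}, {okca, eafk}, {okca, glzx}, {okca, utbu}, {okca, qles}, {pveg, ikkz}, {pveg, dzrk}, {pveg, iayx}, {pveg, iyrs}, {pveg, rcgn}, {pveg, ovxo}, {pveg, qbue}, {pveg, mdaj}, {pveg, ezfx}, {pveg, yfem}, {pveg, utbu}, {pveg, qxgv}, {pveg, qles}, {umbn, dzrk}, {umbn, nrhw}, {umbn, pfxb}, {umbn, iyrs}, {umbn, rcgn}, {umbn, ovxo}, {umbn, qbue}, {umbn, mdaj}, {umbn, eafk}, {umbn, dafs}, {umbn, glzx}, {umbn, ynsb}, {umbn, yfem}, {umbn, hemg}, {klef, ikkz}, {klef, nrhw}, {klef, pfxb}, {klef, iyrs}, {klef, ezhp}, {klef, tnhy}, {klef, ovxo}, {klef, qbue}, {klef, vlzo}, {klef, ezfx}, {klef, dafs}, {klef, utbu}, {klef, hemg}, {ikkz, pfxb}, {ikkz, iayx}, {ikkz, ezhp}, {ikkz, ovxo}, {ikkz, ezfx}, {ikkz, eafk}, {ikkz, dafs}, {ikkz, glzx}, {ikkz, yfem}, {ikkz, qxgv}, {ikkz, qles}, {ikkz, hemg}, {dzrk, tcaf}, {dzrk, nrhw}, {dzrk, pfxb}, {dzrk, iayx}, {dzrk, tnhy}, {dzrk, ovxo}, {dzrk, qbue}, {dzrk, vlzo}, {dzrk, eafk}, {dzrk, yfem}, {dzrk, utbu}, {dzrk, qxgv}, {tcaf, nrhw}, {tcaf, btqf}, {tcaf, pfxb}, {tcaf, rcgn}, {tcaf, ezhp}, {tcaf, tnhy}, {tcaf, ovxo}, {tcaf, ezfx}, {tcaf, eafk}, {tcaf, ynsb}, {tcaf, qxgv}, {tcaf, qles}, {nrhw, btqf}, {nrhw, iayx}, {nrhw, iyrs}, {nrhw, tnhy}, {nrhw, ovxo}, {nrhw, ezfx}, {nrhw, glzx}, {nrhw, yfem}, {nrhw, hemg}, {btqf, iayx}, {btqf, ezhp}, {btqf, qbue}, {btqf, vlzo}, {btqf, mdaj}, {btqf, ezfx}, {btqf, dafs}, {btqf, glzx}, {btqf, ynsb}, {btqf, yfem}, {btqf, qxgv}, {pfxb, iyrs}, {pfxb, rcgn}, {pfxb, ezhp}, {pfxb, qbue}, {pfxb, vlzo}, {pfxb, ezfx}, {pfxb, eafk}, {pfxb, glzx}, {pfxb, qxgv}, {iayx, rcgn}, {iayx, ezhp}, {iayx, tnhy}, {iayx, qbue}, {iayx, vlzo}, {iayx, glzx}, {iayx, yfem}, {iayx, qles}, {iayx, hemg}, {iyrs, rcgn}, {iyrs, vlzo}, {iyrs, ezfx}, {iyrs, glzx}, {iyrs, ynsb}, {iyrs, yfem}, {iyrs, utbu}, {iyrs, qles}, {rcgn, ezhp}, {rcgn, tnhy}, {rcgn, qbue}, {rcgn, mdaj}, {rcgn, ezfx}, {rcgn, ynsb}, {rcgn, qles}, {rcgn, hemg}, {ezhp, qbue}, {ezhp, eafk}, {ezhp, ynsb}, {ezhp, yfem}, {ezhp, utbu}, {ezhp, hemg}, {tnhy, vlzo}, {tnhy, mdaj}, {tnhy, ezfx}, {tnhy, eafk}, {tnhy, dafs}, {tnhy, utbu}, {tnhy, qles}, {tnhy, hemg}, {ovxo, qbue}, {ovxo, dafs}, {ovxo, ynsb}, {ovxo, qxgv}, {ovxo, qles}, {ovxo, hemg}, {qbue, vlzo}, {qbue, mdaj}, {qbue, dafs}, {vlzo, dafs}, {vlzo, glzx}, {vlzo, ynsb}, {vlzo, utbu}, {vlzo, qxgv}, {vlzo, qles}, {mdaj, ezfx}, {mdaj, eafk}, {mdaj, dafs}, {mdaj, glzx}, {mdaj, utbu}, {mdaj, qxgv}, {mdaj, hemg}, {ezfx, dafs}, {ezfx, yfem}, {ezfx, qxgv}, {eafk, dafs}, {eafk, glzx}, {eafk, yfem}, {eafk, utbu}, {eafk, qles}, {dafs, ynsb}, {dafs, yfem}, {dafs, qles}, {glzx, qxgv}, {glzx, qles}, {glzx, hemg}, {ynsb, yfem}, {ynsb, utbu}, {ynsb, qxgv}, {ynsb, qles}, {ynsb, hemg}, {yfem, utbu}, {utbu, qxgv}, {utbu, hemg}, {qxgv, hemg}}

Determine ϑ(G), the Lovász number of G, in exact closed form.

deg(ezhp) = 14; N(ezhp) = {okca, klef, ikkz, tcaf, btqf, pfxb, iayx, rcgn, qbue, eafk, ynsb, yfem, utbu, hemg}.
Vertex iyrs has 14 neighbors: okca, pveg, umbn, klef, nrhw, pfxb, rcgn, vlzo, ezfx, glzx, ynsb, yfem, utbu, qles.
N(yfem) = {pveg, umbn, ikkz, dzrk, nrhw, btqf, iayx, iyrs, ezhp, ezfx, eafk, dafs, ynsb, utbu}, |N(yfem)| = 14.
deg(pveg) = 14; N(pveg) = {okca, ikkz, dzrk, iayx, iyrs, rcgn, ovxo, qbue, mdaj, ezfx, yfem, utbu, qxgv, qles}.
14-regular, N=29; Paley(29): SR with (k,λ,μ)=(14,6,7).
A has 3 distinct eigenvalues ≈ [14.0, 2.193, -3.193].
−29·(-sqrt(29)/2 - 1/2) / ((14)−(-sqrt(29)/2 - 1/2)) = sqrt(29) = ϑ(G).
Numerically 5.38516.

sqrt(29)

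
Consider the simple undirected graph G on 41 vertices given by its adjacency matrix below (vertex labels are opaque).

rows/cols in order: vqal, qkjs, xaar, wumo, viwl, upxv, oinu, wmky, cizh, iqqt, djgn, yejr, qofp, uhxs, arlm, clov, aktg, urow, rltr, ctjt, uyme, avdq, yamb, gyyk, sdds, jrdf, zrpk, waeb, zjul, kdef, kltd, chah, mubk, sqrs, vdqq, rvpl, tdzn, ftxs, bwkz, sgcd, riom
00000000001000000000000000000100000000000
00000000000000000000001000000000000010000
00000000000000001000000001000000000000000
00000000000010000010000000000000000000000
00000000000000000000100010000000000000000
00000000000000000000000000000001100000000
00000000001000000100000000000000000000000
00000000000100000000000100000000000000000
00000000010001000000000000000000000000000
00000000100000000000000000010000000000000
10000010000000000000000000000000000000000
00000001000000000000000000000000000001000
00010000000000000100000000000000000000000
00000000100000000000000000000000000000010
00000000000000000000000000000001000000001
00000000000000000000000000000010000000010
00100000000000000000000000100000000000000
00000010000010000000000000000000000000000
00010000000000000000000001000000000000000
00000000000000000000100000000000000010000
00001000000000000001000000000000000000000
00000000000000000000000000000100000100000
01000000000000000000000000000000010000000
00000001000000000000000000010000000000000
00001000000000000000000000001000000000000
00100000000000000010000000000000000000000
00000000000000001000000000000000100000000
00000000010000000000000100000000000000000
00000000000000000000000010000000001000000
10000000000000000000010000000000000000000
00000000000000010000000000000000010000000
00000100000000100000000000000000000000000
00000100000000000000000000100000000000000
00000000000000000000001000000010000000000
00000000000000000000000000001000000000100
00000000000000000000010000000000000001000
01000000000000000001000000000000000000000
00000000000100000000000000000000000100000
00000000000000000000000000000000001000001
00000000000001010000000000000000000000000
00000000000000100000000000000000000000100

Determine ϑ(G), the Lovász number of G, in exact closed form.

deg(clov) = 2; N(clov) = {kltd, sgcd}.
deg(ftxs) = 2; N(ftxs) = {yejr, rvpl}.
N(qofp) = {wumo, urow}, |N(qofp)| = 2.
N(urow) = {oinu, qofp}, |N(urow)| = 2.
G on 41 vertices is 2-regular; this is C_{41}, the 41-cycle.
The 21 distinct eigenvalues: [2.0, 1.977, 1.907, 1.792, 1.636, 1.441, 1.212, 0.955, 0.676, 0.381, 0.077, -0.229, -0.53, -0.818, -1.087, -1.331, -1.543, -1.719, -1.855, -1.947, -1.994].
Lovász: ϑ = −41(-2*cos(pi/41))/(2+-(-1)*2*cos(pi/41)) = 41*cos(pi/41)/(cos(pi/41) + 1).
Numerically 20.4699.
Sandwich: α(G)=20 ≤ ϑ(G)=41*cos(pi/41)/(cos(pi/41) + 1) ≤ χ(Ḡ)=21 (both strict).

41*cos(pi/41)/(cos(pi/41) + 1)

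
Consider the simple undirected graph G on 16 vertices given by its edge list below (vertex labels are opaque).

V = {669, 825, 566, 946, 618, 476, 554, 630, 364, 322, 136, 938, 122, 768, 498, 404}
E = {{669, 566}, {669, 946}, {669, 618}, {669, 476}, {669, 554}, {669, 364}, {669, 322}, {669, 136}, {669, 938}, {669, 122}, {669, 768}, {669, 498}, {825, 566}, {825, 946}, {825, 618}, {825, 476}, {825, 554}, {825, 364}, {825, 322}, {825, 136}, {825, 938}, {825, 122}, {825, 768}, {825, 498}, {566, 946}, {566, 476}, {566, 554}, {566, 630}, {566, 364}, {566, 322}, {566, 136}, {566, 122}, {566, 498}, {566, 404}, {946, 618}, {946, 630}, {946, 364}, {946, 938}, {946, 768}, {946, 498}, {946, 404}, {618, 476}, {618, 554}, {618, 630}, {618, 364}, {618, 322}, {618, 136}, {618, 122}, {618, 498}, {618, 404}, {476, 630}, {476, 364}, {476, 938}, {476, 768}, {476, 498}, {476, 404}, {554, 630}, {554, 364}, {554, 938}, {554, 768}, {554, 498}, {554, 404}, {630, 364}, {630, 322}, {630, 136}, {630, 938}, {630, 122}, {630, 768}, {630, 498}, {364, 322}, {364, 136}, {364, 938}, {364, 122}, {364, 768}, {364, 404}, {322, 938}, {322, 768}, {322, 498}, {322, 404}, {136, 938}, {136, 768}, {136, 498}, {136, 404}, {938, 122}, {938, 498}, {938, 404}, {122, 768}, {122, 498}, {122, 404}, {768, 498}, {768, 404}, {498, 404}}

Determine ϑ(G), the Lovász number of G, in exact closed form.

N(669) = {566, 946, 618, 476, 554, 364, 322, 136, 938, 122, 768, 498}, |N(669)| = 12.
Vertex 136 has 10 neighbors: 669, 825, 566, 618, 630, 364, 938, 768, 498, 404.
N(938) = {669, 825, 946, 476, 554, 630, 364, 322, 136, 122, 498, 404}, |N(938)| = 12.
deg(630) = 12; N(630) = {566, 946, 618, 476, 554, 364, 322, 136, 938, 122, 768, 498}.
K_{6,4,4,2} (perfect); ϑ(G) = α(G) = max{6,4,4,2} = 6.
≈ 6.0000000 (to 7 d.p.).
Check 6 ≤ 6 ≤ 6: collapsed.

6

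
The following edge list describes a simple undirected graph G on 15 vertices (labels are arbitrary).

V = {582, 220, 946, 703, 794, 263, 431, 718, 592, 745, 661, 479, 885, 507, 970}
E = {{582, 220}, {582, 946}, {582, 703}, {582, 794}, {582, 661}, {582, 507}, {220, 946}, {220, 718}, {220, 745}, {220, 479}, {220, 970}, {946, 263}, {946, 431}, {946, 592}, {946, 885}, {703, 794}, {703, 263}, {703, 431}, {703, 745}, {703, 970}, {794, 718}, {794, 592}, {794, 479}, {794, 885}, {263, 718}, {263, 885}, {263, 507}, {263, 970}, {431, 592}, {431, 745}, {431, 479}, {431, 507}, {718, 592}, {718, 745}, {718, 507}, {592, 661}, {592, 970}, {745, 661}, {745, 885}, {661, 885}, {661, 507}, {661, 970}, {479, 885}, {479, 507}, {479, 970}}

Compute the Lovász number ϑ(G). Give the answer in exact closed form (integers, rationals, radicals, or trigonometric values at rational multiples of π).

5

N(703) = {582, 794, 263, 431, 745, 970}, |N(703)| = 6.
deg(718) = 6; N(718) = {220, 794, 263, 592, 745, 507}.
Vertex 220 has 6 neighbors: 582, 946, 718, 745, 479, 970.
deg(592) = 6; N(592) = {946, 794, 431, 718, 661, 970}.
Every vertex has degree 6 (N=15); this is K(6,2), the Kneser graph.
Distinct eigenvalues (to 4 d.p.): [6.0, 1.0, -3.0].
λ_max=6, λ_min=-3; ϑ = −15·λ_min/(λ_max−λ_min) = 5.
Numerically 5.000000000.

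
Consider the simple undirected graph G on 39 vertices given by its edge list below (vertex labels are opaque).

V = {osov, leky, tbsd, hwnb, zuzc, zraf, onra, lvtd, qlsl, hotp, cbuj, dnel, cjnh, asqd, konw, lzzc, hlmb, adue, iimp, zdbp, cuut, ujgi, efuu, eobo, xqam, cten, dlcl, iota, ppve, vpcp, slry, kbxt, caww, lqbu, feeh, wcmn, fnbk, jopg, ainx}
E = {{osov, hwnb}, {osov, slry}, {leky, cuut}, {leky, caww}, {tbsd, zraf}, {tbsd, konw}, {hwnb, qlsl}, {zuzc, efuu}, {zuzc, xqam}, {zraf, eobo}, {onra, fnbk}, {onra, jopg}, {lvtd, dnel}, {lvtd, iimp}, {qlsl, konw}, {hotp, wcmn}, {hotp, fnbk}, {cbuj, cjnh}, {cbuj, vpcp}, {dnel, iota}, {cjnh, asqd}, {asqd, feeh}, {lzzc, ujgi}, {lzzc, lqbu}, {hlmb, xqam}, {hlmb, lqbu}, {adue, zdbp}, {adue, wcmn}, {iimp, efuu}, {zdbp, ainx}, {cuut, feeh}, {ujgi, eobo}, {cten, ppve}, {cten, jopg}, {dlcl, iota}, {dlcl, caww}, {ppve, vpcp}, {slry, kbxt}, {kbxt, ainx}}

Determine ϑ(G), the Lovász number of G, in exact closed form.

39*cos(pi/39)/(cos(pi/39) + 1)

deg(dlcl) = 2; N(dlcl) = {iota, caww}.
N(tbsd) = {zraf, konw}, |N(tbsd)| = 2.
Vertex cten has 2 neighbors: ppve, jopg.
N(osov) = {hwnb, slry}, |N(osov)| = 2.
39-vertex 2-regular graph: a single 39-cycle (edge-transitive).
Distinct eigenvalues (to 5 d.p.): [2.0, 1.9741, 1.89707, 1.77091, 1.59889, 1.38545, 1.13613, 0.85739, 0.55643, 0.24107, -0.08053, -0.40005, -0.70921, -1.0, -1.26489, -1.49702, -1.69038, -1.83996, -1.94188, -1.99351].
λ_max=2, λ_min=-2*cos(pi/39); ϑ = −39·λ_min/(λ_max−λ_min) = 39*cos(pi/39)/(cos(pi/39) + 1).
≈ 19.4683 (to 4 d.p.).
Check 19 ≤ 39*cos(pi/39)/(cos(pi/39) + 1) ≤ 20: both strict.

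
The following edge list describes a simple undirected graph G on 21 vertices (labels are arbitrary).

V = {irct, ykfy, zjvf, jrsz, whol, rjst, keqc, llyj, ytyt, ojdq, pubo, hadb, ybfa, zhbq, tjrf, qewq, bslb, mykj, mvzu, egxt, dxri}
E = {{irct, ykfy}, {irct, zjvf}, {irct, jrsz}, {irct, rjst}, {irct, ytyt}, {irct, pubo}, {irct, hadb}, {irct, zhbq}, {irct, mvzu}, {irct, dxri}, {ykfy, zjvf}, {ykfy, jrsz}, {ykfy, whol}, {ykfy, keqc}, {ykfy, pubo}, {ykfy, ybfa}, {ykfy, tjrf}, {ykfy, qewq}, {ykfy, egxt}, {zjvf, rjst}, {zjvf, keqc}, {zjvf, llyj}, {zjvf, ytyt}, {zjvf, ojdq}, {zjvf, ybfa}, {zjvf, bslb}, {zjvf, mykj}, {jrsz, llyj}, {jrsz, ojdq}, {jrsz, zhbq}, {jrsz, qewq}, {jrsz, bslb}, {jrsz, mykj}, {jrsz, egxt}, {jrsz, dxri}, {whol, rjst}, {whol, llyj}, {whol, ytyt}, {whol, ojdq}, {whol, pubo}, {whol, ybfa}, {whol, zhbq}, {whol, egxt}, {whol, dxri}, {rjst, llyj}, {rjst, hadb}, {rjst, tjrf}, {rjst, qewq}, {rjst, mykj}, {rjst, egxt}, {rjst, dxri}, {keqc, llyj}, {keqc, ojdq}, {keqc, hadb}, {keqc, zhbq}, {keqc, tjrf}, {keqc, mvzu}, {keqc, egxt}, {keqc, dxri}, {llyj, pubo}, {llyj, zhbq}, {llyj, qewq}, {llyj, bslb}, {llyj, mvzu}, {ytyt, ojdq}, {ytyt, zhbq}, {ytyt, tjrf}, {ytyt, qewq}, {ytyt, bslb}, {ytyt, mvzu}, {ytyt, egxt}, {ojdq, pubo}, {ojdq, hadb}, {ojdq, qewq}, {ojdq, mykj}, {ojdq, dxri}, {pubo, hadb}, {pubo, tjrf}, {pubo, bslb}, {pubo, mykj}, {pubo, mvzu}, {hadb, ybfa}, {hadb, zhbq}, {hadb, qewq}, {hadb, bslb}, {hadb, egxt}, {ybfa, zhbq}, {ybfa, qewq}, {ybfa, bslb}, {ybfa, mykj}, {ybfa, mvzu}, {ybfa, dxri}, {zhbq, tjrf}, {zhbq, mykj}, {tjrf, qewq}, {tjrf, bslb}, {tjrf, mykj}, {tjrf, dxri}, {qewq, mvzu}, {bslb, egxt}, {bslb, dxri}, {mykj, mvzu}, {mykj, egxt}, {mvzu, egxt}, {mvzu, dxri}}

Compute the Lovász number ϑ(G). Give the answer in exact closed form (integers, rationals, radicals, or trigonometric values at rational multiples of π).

N(tjrf) = {ykfy, rjst, keqc, ytyt, pubo, zhbq, qewq, bslb, mykj, dxri}, |N(tjrf)| = 10.
N(pubo) = {irct, ykfy, whol, llyj, ojdq, hadb, tjrf, bslb, mykj, mvzu}, |N(pubo)| = 10.
Vertex qewq has 10 neighbors: ykfy, jrsz, rjst, llyj, ytyt, ojdq, hadb, ybfa, tjrf, mvzu.
Vertex ybfa has 10 neighbors: ykfy, zjvf, whol, hadb, zhbq, qewq, bslb, mykj, mvzu, dxri.
deg(v) = 10 for all v (|V|=21); Kneser K(7,2) on C(7,2)=21 vertices.
Distinct eigenvalues (to 5 d.p.): [10.0, 1.0, -4.0].
λ_max=10, λ_min=-4; ϑ = −21·λ_min/(λ_max−λ_min) = 6.
= 6.0000000… (decimal).

6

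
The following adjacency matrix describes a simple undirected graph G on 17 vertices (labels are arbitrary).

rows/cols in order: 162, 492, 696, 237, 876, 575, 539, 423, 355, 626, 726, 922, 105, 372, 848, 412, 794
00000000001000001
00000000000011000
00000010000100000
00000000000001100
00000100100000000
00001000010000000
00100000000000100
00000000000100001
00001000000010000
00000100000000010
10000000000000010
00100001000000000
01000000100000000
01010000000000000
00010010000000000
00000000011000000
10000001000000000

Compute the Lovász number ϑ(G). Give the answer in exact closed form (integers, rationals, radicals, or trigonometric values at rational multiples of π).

17*cos(pi/17)/(cos(pi/17) + 1)

N(922) = {696, 423}, |N(922)| = 2.
N(105) = {492, 355}, |N(105)| = 2.
Vertex 626 has 2 neighbors: 575, 412.
deg(794) = 2; N(794) = {162, 423}.
G on 17 vertices is 2-regular; the odd cycle C_{17}.
spec(A) ≈ [2.0, 1.865, 1.478, 0.891, 0.185, -0.547, -1.205, -1.7, -1.966] (distinct, 3 d.p.).
With N=17: ϑ(G) = 17·(-(-1)*2*cos(pi/17))/(2−(-2*cos(pi/17))) = 17*cos(pi/17)/(cos(pi/17) + 1).
= 8.42701431… (decimal).
8 ≤ 17*cos(pi/17)/(cos(pi/17) + 1) ≤ 9: both strict.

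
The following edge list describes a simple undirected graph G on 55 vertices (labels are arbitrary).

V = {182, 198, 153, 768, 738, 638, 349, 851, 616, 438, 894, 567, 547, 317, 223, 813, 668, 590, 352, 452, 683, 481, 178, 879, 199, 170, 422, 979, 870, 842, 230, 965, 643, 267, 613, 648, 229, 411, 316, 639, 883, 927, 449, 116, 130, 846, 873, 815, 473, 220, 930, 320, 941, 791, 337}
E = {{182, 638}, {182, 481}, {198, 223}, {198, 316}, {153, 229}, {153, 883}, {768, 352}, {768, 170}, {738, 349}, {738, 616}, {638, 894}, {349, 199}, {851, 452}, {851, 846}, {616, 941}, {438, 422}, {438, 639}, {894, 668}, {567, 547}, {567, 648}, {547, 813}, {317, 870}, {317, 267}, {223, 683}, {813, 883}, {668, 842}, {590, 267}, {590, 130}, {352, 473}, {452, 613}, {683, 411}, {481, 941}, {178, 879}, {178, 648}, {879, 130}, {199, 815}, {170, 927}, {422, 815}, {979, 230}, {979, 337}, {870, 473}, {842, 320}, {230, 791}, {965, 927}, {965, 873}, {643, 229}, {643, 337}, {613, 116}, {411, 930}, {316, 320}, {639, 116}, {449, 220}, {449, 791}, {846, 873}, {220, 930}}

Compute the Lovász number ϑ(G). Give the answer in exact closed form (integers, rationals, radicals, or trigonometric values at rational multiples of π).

N(473) = {352, 870}, |N(473)| = 2.
deg(220) = 2; N(220) = {449, 930}.
Vertex 738 has 2 neighbors: 349, 616.
N(223) = {198, 683}, |N(223)| = 2.
55-vertex 2-regular graph: connected 2-regular on 55 ⇒ C_{55}.
Distinct eigenvalues (to 5 d.p.): [2.0, 1.98696, 1.94802, 1.88369, 1.7948, 1.68251, 1.54828, 1.39388, 1.2213, 1.03279, 0.83083, 0.61803, 0.39718, 0.17115, -0.05711, -0.28463, -0.50844, -0.72562, -0.93333, -1.12889, -1.30972, -1.47348, -1.61803, -1.74149, -1.84225, -1.91899, -1.97071, -1.99674].
With N=55: ϑ(G) = 55·(-(-1)*2*cos(pi/55))/(2−(-2*cos(pi/55))) = 55*cos(pi/55)/(cos(pi/55) + 1).
Numerically 27.4776.
Check 27 ≤ 55*cos(pi/55)/(cos(pi/55) + 1) ≤ 28: both strict.

55*cos(pi/55)/(cos(pi/55) + 1)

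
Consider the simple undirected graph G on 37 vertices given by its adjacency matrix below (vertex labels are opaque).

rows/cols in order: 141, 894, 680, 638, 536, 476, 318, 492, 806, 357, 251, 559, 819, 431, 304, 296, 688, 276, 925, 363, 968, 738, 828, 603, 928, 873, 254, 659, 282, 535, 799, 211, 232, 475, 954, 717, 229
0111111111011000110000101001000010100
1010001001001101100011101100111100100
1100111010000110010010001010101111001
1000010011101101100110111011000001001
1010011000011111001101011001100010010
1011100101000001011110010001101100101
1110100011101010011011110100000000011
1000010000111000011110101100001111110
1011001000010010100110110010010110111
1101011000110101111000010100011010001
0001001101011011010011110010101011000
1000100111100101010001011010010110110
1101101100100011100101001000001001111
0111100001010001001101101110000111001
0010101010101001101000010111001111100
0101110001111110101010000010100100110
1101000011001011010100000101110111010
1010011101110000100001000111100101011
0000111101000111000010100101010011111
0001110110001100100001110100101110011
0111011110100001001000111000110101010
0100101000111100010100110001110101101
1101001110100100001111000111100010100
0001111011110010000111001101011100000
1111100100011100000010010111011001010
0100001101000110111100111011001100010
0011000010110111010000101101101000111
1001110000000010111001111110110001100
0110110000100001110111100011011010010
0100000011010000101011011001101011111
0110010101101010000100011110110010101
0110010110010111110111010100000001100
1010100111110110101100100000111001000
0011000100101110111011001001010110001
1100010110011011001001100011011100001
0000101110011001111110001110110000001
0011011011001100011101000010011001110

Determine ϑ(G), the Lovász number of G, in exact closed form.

sqrt(37)

Vertex 559 has 18 neighbors: 141, 536, 492, 806, 357, 251, 431, 296, 276, 738, 603, 928, 254, 535, 211, 232, 954, 717.
Vertex 925 has 18 neighbors: 536, 476, 318, 492, 357, 431, 304, 296, 968, 828, 873, 659, 535, 232, 475, 954, 717, 229.
deg(304) = 18; N(304) = {680, 536, 318, 806, 251, 819, 296, 688, 925, 603, 873, 254, 659, 799, 211, 232, 475, 954}.
deg(141) = 18; N(141) = {894, 680, 638, 536, 476, 318, 492, 806, 357, 559, 819, 688, 276, 828, 928, 659, 232, 954}.
Every vertex has degree 18 (N=37); strongly regular (37,18,8,9).
Distinct eigenvalues (to 5 d.p.): [18.0, 2.54138, -3.54138].
Lovász (edge-transitive): ϑ = −37·(-sqrt(37)/2 - 1/2)/((18)−(-sqrt(37)/2 - 1/2)) = sqrt(37).
= 6.0827625… (decimal).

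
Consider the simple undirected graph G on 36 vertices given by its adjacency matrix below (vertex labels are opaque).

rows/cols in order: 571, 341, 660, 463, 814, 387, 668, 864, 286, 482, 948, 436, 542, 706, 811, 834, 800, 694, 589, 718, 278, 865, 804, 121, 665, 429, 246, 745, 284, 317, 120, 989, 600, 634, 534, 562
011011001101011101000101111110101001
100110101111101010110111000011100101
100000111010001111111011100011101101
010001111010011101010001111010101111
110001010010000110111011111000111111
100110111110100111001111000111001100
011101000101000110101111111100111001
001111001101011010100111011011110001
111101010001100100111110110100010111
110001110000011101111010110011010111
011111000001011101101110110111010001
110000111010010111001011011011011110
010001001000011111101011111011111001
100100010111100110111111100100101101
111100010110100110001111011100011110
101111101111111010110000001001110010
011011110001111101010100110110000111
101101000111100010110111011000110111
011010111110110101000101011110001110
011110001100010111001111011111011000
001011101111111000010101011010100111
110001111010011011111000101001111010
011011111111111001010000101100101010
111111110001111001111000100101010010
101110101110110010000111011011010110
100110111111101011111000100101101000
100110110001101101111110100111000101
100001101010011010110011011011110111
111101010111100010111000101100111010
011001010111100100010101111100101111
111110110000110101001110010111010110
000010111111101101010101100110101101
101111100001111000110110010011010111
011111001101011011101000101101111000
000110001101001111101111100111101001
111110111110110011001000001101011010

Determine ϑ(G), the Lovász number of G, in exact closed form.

deg(745) = 21; N(745) = {571, 387, 668, 286, 948, 706, 811, 800, 589, 718, 804, 121, 429, 246, 284, 317, 120, 989, 634, 534, 562}.
deg(120) = 21; N(120) = {571, 341, 660, 463, 814, 668, 864, 542, 706, 834, 694, 278, 865, 804, 429, 745, 284, 317, 989, 634, 534}.
N(864) = {660, 463, 814, 387, 286, 482, 436, 706, 811, 800, 589, 865, 804, 121, 429, 246, 284, 317, 120, 989, 562}, |N(864)| = 21.
N(482) = {571, 341, 387, 668, 864, 706, 811, 834, 694, 589, 718, 278, 804, 665, 429, 284, 317, 989, 634, 534, 562}, |N(482)| = 21.
Regular of degree 21 on 36 vertices: this is K(9,2), the Kneser graph.
Distinct eigenvalues (to 5 d.p.): [21.0, 1.0, -6.0].
Lovász (edge-transitive): ϑ = −36·(-6)/((21)−(-6)) = 8.
Numerically 8.000000000.

8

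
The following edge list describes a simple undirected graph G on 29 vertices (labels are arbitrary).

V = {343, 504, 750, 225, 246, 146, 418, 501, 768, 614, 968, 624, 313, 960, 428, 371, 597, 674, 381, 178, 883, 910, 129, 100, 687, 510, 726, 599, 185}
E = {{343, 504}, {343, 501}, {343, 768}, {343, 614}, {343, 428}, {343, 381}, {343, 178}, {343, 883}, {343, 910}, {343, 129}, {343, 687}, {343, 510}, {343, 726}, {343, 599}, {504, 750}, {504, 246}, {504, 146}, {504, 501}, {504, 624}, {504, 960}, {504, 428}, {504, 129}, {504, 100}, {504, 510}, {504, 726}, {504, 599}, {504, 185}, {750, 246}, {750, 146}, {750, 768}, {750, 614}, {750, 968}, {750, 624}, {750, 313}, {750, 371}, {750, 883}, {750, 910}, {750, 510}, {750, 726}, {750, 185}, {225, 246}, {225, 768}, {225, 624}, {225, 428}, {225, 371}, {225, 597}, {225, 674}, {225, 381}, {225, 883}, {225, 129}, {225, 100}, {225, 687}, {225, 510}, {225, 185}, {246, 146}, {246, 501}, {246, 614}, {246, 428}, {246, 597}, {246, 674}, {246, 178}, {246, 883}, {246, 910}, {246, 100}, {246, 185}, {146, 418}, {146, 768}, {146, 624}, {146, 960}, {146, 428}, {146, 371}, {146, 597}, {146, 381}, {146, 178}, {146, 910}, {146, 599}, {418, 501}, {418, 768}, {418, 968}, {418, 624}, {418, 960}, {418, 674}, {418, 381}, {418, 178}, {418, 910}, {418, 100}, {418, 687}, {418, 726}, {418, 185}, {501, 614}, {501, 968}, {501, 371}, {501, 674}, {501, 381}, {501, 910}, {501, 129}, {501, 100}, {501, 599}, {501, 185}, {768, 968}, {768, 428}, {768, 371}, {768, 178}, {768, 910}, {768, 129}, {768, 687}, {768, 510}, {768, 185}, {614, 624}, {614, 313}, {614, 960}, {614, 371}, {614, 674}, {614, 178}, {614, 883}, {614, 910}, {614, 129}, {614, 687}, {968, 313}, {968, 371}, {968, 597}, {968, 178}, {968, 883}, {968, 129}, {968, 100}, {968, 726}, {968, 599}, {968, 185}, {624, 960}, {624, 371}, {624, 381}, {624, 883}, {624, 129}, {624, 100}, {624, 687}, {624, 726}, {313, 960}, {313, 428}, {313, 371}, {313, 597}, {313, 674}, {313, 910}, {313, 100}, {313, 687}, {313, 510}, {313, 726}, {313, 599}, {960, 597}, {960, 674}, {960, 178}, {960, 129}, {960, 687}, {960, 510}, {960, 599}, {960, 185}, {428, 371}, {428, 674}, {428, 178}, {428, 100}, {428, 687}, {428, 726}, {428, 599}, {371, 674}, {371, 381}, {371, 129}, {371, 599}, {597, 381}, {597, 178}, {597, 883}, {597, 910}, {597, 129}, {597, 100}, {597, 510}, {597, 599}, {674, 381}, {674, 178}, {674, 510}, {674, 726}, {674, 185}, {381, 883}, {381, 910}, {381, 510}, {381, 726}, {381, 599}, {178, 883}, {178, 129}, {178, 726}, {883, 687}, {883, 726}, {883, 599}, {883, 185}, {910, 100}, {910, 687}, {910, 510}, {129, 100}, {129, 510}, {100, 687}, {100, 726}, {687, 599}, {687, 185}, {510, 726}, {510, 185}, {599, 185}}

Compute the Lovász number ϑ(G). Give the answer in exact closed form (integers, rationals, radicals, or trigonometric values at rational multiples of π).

Vertex 750 has 14 neighbors: 504, 246, 146, 768, 614, 968, 624, 313, 371, 883, 910, 510, 726, 185.
Vertex 343 has 14 neighbors: 504, 501, 768, 614, 428, 381, 178, 883, 910, 129, 687, 510, 726, 599.
Vertex 510 has 14 neighbors: 343, 504, 750, 225, 768, 313, 960, 597, 674, 381, 910, 129, 726, 185.
deg(185) = 14; N(185) = {504, 750, 225, 246, 418, 501, 768, 968, 960, 674, 883, 687, 510, 599}.
deg(v) = 14 for all v (|V|=29); strongly regular (29,14,6,7).
Distinct eigenvalues (to 6 d.p.): [14.0, 2.192582, -3.192582].
Lovász: ϑ = −29(-sqrt(29)/2 - 1/2)/(14+-(-sqrt(29)/2 - 1/2)) = sqrt(29).
Numerically 5.3852.

sqrt(29)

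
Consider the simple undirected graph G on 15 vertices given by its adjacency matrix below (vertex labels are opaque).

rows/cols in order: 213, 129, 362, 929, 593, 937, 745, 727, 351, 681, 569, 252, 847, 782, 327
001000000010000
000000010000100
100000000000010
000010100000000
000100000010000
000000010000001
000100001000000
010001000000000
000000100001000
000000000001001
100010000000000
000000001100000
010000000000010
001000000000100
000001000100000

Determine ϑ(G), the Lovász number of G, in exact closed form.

15*cos(pi/15)/(cos(pi/15) + 1)

Vertex 362 has 2 neighbors: 213, 782.
deg(782) = 2; N(782) = {362, 847}.
deg(593) = 2; N(593) = {929, 569}.
deg(252) = 2; N(252) = {351, 681}.
Regular of degree 2 on 15 vertices: this is C_{15}, the 15-cycle.
Distinct eigenvalues (to 4 d.p.): [2.0, 1.8271, 1.3383, 0.618, -0.2091, -1.0, -1.618, -1.9563].
Lovász (edge-transitive): ϑ = −15·(-2*cos(pi/15))/((2)−(-2*cos(pi/15))) = 15*cos(pi/15)/(cos(pi/15) + 1).
≈ 7.417148 (to 6 d.p.).
Check 7 ≤ 15*cos(pi/15)/(cos(pi/15) + 1) ≤ 8: both strict.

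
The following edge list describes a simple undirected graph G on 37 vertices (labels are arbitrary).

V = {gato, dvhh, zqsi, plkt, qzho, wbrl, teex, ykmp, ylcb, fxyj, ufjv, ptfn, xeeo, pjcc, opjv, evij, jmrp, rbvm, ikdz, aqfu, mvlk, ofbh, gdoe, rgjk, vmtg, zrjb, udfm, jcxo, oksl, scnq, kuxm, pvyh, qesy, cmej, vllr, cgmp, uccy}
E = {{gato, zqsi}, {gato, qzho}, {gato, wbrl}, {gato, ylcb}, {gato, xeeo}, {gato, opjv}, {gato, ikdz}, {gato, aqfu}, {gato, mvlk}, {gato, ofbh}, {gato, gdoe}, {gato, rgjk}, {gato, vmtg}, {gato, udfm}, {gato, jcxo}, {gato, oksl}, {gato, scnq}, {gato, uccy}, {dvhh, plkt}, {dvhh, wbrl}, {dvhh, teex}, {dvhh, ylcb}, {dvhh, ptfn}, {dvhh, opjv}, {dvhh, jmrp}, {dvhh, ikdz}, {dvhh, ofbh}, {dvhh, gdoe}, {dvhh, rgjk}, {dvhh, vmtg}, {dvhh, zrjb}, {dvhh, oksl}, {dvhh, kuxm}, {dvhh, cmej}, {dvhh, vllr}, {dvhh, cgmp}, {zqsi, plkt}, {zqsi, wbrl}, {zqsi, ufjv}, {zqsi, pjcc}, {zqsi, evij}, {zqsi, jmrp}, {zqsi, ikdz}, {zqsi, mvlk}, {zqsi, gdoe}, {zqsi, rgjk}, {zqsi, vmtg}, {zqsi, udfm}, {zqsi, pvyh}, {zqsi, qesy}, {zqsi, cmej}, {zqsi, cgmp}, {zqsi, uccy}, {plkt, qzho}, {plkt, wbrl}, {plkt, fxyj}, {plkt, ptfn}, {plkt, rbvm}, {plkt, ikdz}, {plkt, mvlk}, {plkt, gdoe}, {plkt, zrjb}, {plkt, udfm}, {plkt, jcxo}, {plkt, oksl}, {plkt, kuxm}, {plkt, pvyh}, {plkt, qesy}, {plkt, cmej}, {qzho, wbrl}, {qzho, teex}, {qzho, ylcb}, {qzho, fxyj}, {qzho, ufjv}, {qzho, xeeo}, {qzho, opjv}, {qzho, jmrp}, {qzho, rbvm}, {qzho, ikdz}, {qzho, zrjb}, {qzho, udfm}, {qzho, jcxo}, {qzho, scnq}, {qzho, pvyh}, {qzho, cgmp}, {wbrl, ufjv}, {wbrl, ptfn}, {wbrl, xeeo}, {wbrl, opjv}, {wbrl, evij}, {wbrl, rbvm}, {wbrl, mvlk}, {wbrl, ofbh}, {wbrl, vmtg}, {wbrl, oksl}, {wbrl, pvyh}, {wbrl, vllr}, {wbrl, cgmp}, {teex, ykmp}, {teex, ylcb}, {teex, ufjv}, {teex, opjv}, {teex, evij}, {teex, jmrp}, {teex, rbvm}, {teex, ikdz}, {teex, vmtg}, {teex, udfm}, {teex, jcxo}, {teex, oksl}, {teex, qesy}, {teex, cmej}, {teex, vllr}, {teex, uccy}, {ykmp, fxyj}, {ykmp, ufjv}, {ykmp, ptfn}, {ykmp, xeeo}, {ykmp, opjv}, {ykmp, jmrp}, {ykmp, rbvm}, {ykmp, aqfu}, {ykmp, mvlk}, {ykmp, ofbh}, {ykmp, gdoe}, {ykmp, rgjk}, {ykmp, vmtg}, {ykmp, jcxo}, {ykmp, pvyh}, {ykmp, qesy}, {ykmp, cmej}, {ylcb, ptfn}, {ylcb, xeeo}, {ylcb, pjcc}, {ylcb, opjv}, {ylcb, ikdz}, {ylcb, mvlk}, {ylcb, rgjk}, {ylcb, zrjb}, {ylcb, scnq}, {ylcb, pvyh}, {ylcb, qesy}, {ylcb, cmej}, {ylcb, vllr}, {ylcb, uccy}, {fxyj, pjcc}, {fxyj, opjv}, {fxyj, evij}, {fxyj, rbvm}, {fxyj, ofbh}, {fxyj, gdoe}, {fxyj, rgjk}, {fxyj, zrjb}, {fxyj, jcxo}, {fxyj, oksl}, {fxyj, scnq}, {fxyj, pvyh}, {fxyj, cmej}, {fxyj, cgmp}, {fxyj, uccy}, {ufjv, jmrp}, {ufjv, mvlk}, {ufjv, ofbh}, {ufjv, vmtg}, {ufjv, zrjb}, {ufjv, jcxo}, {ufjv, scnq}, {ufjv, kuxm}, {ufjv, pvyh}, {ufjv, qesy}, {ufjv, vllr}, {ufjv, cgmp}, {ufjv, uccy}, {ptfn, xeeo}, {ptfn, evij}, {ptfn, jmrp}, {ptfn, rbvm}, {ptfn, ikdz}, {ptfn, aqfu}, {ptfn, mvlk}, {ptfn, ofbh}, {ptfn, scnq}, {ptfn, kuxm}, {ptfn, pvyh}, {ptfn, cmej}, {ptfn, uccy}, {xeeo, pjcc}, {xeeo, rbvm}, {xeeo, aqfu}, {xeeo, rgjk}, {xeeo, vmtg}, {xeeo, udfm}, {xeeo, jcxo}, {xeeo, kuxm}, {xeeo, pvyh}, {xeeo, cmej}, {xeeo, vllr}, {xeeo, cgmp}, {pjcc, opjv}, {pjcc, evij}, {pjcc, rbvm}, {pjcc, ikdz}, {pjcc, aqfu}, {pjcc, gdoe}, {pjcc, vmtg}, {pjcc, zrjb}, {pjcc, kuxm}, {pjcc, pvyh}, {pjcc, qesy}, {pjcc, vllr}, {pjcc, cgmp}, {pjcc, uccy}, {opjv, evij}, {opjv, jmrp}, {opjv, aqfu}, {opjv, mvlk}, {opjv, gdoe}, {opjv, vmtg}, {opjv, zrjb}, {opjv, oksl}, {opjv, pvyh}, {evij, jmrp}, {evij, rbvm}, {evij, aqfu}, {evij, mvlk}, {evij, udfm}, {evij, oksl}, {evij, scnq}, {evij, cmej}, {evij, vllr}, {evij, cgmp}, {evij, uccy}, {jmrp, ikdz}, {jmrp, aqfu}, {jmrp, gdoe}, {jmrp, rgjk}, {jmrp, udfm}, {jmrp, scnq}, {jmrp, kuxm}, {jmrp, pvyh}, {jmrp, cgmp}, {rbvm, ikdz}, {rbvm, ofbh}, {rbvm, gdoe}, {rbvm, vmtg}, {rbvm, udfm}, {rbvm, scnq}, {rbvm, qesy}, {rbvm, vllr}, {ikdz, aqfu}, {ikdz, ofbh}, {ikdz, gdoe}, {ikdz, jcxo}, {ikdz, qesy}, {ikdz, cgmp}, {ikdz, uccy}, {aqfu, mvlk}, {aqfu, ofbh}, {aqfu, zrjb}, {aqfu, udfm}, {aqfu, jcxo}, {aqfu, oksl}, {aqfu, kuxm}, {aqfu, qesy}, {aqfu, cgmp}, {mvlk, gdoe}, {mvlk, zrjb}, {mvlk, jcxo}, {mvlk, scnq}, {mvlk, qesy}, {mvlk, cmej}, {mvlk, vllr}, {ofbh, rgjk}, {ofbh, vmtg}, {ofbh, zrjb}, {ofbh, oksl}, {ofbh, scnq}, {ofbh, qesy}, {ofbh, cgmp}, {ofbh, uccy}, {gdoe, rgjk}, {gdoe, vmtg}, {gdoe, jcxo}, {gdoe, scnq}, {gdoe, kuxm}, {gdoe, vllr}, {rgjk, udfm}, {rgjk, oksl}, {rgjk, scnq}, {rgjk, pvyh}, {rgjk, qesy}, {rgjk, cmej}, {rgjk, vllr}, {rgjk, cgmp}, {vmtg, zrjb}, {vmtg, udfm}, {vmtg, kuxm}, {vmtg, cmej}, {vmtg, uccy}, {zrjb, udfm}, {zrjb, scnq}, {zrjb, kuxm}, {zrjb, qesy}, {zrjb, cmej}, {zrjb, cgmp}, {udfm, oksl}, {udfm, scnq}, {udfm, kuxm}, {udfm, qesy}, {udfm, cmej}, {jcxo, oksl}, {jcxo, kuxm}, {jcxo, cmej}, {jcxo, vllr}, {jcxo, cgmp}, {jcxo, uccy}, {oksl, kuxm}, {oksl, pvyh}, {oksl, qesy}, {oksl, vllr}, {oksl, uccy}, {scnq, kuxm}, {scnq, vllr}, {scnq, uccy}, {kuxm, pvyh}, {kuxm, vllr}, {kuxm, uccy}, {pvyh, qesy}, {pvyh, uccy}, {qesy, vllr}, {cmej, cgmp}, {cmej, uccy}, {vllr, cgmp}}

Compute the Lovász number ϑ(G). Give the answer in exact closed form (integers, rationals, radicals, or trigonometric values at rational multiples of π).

N(jcxo) = {gato, plkt, qzho, teex, ykmp, fxyj, ufjv, xeeo, ikdz, aqfu, mvlk, gdoe, oksl, kuxm, cmej, vllr, cgmp, uccy}, |N(jcxo)| = 18.
deg(teex) = 18; N(teex) = {dvhh, qzho, ykmp, ylcb, ufjv, opjv, evij, jmrp, rbvm, ikdz, vmtg, udfm, jcxo, oksl, qesy, cmej, vllr, uccy}.
deg(opjv) = 18; N(opjv) = {gato, dvhh, qzho, wbrl, teex, ykmp, ylcb, fxyj, pjcc, evij, jmrp, aqfu, mvlk, gdoe, vmtg, zrjb, oksl, pvyh}.
Vertex jmrp has 18 neighbors: dvhh, zqsi, qzho, teex, ykmp, ufjv, ptfn, opjv, evij, ikdz, aqfu, gdoe, rgjk, udfm, scnq, kuxm, pvyh, cgmp.
37-vertex 18-regular graph: strongly regular (37,18,8,9).
A has 3 distinct eigenvalues ≈ [18.0, 2.5414, -3.5414].
Lovász (edge-transitive): ϑ = −37·(-sqrt(37)/2 - 1/2)/((18)−(-sqrt(37)/2 - 1/2)) = sqrt(37).
≈ 6.082763 (to 6 d.p.).

sqrt(37)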